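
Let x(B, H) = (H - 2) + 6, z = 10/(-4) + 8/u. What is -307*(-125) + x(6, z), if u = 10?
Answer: 383773/10 ≈ 38377.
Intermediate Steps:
z = -17/10 (z = 10/(-4) + 8/10 = 10*(-¼) + 8*(⅒) = -5/2 + ⅘ = -17/10 ≈ -1.7000)
x(B, H) = 4 + H (x(B, H) = (-2 + H) + 6 = 4 + H)
-307*(-125) + x(6, z) = -307*(-125) + (4 - 17/10) = 38375 + 23/10 = 383773/10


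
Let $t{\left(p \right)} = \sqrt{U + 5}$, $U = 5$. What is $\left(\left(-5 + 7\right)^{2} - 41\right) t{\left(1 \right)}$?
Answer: $- 37 \sqrt{10} \approx -117.0$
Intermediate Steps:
$t{\left(p \right)} = \sqrt{10}$ ($t{\left(p \right)} = \sqrt{5 + 5} = \sqrt{10}$)
$\left(\left(-5 + 7\right)^{2} - 41\right) t{\left(1 \right)} = \left(\left(-5 + 7\right)^{2} - 41\right) \sqrt{10} = \left(2^{2} - 41\right) \sqrt{10} = \left(4 - 41\right) \sqrt{10} = - 37 \sqrt{10}$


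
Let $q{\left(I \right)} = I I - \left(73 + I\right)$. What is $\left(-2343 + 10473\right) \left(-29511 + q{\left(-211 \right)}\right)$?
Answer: $123153240$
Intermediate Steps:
$q{\left(I \right)} = -73 + I^{2} - I$ ($q{\left(I \right)} = I^{2} - \left(73 + I\right) = -73 + I^{2} - I$)
$\left(-2343 + 10473\right) \left(-29511 + q{\left(-211 \right)}\right) = \left(-2343 + 10473\right) \left(-29511 - \left(-138 - 44521\right)\right) = 8130 \left(-29511 + \left(-73 + 44521 + 211\right)\right) = 8130 \left(-29511 + 44659\right) = 8130 \cdot 15148 = 123153240$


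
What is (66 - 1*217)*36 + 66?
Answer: -5370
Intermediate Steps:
(66 - 1*217)*36 + 66 = (66 - 217)*36 + 66 = -151*36 + 66 = -5436 + 66 = -5370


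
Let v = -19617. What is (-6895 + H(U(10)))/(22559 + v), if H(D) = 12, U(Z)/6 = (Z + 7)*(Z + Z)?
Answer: -6883/2942 ≈ -2.3396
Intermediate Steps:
U(Z) = 12*Z*(7 + Z) (U(Z) = 6*((Z + 7)*(Z + Z)) = 6*((7 + Z)*(2*Z)) = 6*(2*Z*(7 + Z)) = 12*Z*(7 + Z))
(-6895 + H(U(10)))/(22559 + v) = (-6895 + 12)/(22559 - 19617) = -6883/2942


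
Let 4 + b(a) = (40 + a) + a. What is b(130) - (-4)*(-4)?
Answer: 280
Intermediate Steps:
b(a) = 36 + 2*a (b(a) = -4 + ((40 + a) + a) = -4 + (40 + 2*a) = 36 + 2*a)
b(130) - (-4)*(-4) = (36 + 2*130) - (-4)*(-4) = (36 + 260) - 1*16 = 296 - 16 = 280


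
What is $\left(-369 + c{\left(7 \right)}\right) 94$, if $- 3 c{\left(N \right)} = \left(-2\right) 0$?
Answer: $-34686$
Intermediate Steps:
$c{\left(N \right)} = 0$ ($c{\left(N \right)} = - \frac{\left(-2\right) 0}{3} = \left(- \frac{1}{3}\right) 0 = 0$)
$\left(-369 + c{\left(7 \right)}\right) 94 = \left(-369 + 0\right) 94 = \left(-369\right) 94 = -34686$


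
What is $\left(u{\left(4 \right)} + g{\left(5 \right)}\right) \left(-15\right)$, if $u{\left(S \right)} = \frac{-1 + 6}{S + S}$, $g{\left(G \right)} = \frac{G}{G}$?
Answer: $- \frac{195}{8} \approx -24.375$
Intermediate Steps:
$g{\left(G \right)} = 1$
$u{\left(S \right)} = \frac{5}{2 S}$
$\left(u{\left(4 \right)} + g{\left(5 \right)}\right) \left(-15\right) = \left(\frac{5}{2 \cdot 4} + 1\right) \left(-15\right) = \left(\frac{5}{2} \cdot \frac{1}{4} + 1\right) \left(-15\right) = \left(\frac{5}{8} + 1\right) \left(-15\right) = \frac{13}{8} \left(-15\right) = - \frac{195}{8}$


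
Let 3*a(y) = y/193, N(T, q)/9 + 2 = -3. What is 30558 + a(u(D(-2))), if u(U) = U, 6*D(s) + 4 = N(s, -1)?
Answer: 106158443/3474 ≈ 30558.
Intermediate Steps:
N(T, q) = -45 (N(T, q) = -18 + 9*(-3) = -18 - 27 = -45)
D(s) = -49/6 (D(s) = -⅔ + (⅙)*(-45) = -⅔ - 15/2 = -49/6)
a(y) = y/579 (a(y) = (y/193)/3 = y/579)
30558 + a(u(D(-2))) = 30558 + (1/579)*(-49/6) = 30558 - 49/3474 = 106158443/3474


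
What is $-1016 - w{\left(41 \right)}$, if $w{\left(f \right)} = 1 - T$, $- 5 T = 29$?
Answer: $- \frac{5114}{5} \approx -1022.8$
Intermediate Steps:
$T = - \frac{29}{5}$ ($T = \left(- \frac{1}{5}\right) 29 = - \frac{29}{5} \approx -5.8$)
$w{\left(f \right)} = \frac{34}{5}$ ($w{\left(f \right)} = 1 - - \frac{29}{5} = 1 + \frac{29}{5} = \frac{34}{5}$)
$-1016 - w{\left(41 \right)} = -1016 - \frac{34}{5} = - \frac{5114}{5}$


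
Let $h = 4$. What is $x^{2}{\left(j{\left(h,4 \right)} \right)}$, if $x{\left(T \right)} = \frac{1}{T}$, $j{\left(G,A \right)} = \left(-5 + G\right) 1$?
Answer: $1$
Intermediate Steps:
$j{\left(G,A \right)} = -5 + G$
$x^{2}{\left(j{\left(h,4 \right)} \right)} = \left(\frac{1}{-5 + 4}\right)^{2} = \left(\frac{1}{-1}\right)^{2} = \left(-1\right)^{2} = 1$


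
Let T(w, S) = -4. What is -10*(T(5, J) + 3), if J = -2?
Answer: 10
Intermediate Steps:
-10*(T(5, J) + 3) = -10*(-4 + 3) = -10*(-1) = 10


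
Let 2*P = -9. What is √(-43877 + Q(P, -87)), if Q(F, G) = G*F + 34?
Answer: 43*I*√94/2 ≈ 208.45*I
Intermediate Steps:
P = -9/2 (P = (½)*(-9) = -9/2 ≈ -4.5000)
Q(F, G) = 34 + F*G (Q(F, G) = F*G + 34 = 34 + F*G)
√(-43877 + Q(P, -87)) = √(-43877 + (34 - 9/2*(-87))) = √(-43877 + (34 + 783/2)) = √(-43877 + 851/2) = √(-86903/2) = 43*I*√94/2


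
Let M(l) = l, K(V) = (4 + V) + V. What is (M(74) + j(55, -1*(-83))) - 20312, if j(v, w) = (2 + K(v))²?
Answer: -6782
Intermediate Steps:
K(V) = 4 + 2*V
j(v, w) = (6 + 2*v)² (j(v, w) = (2 + (4 + 2*v))² = (6 + 2*v)²)
(M(74) + j(55, -1*(-83))) - 20312 = (74 + 4*(3 + 55)²) - 20312 = (74 + 4*58²) - 20312 = (74 + 4*3364) - 20312 = (74 + 13456) - 20312 = 13530 - 20312 = -6782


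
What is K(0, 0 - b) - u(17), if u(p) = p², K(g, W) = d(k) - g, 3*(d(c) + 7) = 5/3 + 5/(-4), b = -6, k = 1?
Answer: -10651/36 ≈ -295.86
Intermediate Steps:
d(c) = -247/36 (d(c) = -7 + (5/3 + 5/(-4))/3 = -7 + (5*(⅓) + 5*(-¼))/3 = -7 + (5/3 - 5/4)/3 = -7 + (⅓)*(5/12) = -7 + 5/36 = -247/36)
K(g, W) = -247/36 - g
K(0, 0 - b) - u(17) = (-247/36 - 1*0) - 1*17² = (-247/36 + 0) - 1*289 = -247/36 - 289 = -10651/36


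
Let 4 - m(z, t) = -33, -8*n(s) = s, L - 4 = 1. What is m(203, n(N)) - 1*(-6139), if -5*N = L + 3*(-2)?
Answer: 6176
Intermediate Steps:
L = 5 (L = 4 + 1 = 5)
N = ⅕ (N = -(5 + 3*(-2))/5 = -(5 - 6)/5 = -⅕*(-1) = ⅕ ≈ 0.20000)
n(s) = -s/8
m(z, t) = 37 (m(z, t) = 4 - 1*(-33) = 4 + 33 = 37)
m(203, n(N)) - 1*(-6139) = 37 - 1*(-6139) = 37 + 6139 = 6176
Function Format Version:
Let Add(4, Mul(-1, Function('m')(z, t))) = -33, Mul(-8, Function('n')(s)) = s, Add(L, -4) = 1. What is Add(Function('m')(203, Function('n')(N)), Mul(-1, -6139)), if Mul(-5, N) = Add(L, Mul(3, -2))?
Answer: 6176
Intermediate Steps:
L = 5 (L = Add(4, 1) = 5)
N = Rational(1, 5) (N = Mul(Rational(-1, 5), Add(5, Mul(3, -2))) = Mul(Rational(-1, 5), Add(5, -6)) = Mul(Rational(-1, 5), -1) = Rational(1, 5) ≈ 0.20000)
Function('n')(s) = Mul(Rational(-1, 8), s)
Function('m')(z, t) = 37 (Function('m')(z, t) = Add(4, Mul(-1, -33)) = Add(4, 33) = 37)
Add(Function('m')(203, Function('n')(N)), Mul(-1, -6139)) = Add(37, Mul(-1, -6139)) = Add(37, 6139) = 6176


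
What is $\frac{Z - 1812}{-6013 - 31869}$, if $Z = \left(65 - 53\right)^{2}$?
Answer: $\frac{834}{18941} \approx 0.044031$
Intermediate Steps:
$Z = 144$ ($Z = \left(65 - 53\right)^{2} = 12^{2} = 144$)
$\frac{Z - 1812}{-6013 - 31869} = \frac{144 - 1812}{-6013 - 31869} = - \frac{1668}{-37882} = \left(-1668\right) \left(- \frac{1}{37882}\right) = \frac{834}{18941}$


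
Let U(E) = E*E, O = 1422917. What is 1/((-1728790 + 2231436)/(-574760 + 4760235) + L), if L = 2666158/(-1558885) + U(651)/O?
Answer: -1856813966412081775/2399682396081207281 ≈ -0.77378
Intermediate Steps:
U(E) = E²
L = -3133064521001/2218163967545 (L = 2666158/(-1558885) + 651²/1422917 = 2666158*(-1/1558885) + 423801*(1/1422917) = -2666158/1558885 + 423801/1422917 = -3133064521001/2218163967545 ≈ -1.4125)
1/((-1728790 + 2231436)/(-574760 + 4760235) + L) = 1/((-1728790 + 2231436)/(-574760 + 4760235) - 3133064521001/2218163967545) = 1/(502646/4185475 - 3133064521001/2218163967545) = 1/(-2399682396081207281/1856813966412081775) = -1856813966412081775/2399682396081207281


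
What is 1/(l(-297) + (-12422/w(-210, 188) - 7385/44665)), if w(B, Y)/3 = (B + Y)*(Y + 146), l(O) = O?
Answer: -98459526/29203275853 ≈ -0.0033715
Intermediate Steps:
w(B, Y) = 3*(146 + Y)*(B + Y) (w(B, Y) = 3*((B + Y)*(Y + 146)) = 3*((B + Y)*(146 + Y)) = 3*((146 + Y)*(B + Y)) = 3*(146 + Y)*(B + Y))
1/(l(-297) + (-12422/w(-210, 188) - 7385/44665)) = 1/(-297 + (-12422/(3*188**2 + 438*(-210) + 438*188 + 3*(-210)*188) - 7385/44665)) = 1/(-297 + (-12422/(3*35344 - 91980 + 82344 - 118440) - 7385*1/44665)) = 1/(-297 + (-12422/(106032 - 91980 + 82344 - 118440) - 1477/8933)) = 1/(-297 + (-12422/(-22044) - 1477/8933)) = 1/(-297 + (-12422*(-1/22044) - 1477/8933)) = 1/(-297 + (6211/11022 - 1477/8933)) = 1/(-297 + 39203369/98459526) = 1/(-29203275853/98459526) = -98459526/29203275853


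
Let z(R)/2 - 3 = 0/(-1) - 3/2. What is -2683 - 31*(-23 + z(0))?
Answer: -2063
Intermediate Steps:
z(R) = 3 (z(R) = 6 + 2*(0/(-1) - 3/2) = 6 + 2*(0*(-1) - 3*1/2) = 6 + 2*(0 - 3/2) = 6 + 2*(-3/2) = 6 - 3 = 3)
-2683 - 31*(-23 + z(0)) = -2683 - 31*(-23 + 3) = -2683 - 31*(-20) = -2683 + 620 = -2063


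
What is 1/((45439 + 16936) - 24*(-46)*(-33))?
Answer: 1/25943 ≈ 3.8546e-5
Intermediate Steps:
1/((45439 + 16936) - 24*(-46)*(-33)) = 1/(62375 + 1104*(-33)) = 1/(62375 - 36432) = 1/25943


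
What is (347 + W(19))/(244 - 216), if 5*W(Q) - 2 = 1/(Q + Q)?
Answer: 66007/5320 ≈ 12.407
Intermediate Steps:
W(Q) = ⅖ + 1/(10*Q) (W(Q) = ⅖ + 1/(5*(Q + Q)) = ⅖ + 1/(5*((2*Q))) = ⅖ + (1/(2*Q))/5 = ⅖ + 1/(10*Q))
(347 + W(19))/(244 - 216) = (347 + (⅒)*(1 + 4*19)/19)/(244 - 216) = (347 + (⅒)*(1/19)*(1 + 76))/28 = (347 + (⅒)*(1/19)*77)*(1/28) = (347 + 77/190)*(1/28) = (66007/190)*(1/28) = 66007/5320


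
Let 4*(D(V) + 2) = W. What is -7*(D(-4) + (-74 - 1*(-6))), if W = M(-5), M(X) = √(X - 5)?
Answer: 490 - 7*I*√10/4 ≈ 490.0 - 5.534*I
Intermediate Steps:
M(X) = √(-5 + X)
W = I*√10 (W = √(-5 - 5) = √(-10) = I*√10 ≈ 3.1623*I)
D(V) = -2 + I*√10/4 (D(V) = -2 + (I*√10)/4 = -2 + I*√10/4)
-7*(D(-4) + (-74 - 1*(-6))) = -7*((-2 + I*√10/4) + (-74 - 1*(-6))) = -7*((-2 + I*√10/4) + (-74 + 6)) = -7*((-2 + I*√10/4) - 68) = -7*(-70 + I*√10/4) = 490 - 7*I*√10/4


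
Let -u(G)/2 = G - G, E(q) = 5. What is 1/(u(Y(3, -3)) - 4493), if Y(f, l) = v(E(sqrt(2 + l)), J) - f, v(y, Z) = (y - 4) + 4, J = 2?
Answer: -1/4493 ≈ -0.00022257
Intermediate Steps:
v(y, Z) = y (v(y, Z) = (-4 + y) + 4 = y)
Y(f, l) = 5 - f
u(G) = 0 (u(G) = -2*(G - G) = -2*0 = 0)
1/(u(Y(3, -3)) - 4493) = 1/(0 - 4493) = 1/(-4493) = -1/4493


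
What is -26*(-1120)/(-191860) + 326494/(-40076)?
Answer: -1595203799/192224534 ≈ -8.2986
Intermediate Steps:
-26*(-1120)/(-191860) + 326494/(-40076) = 29120*(-1/191860) + 326494*(-1/40076) = -1456/9593 - 163247/20038 = -1595203799/192224534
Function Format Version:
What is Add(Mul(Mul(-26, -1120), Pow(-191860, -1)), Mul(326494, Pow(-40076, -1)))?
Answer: Rational(-1595203799, 192224534) ≈ -8.2986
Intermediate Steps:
Add(Mul(Mul(-26, -1120), Pow(-191860, -1)), Mul(326494, Pow(-40076, -1))) = Add(Mul(29120, Rational(-1, 191860)), Mul(326494, Rational(-1, 40076))) = Add(Rational(-1456, 9593), Rational(-163247, 20038)) = Rational(-1595203799, 192224534)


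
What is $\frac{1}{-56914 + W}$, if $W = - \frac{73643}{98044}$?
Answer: $- \frac{98044}{5580149859} \approx -1.757 \cdot 10^{-5}$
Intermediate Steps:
$W = - \frac{73643}{98044}$ ($W = \left(-73643\right) \frac{1}{98044} = - \frac{73643}{98044} \approx -0.75112$)
$\frac{1}{-56914 + W} = \frac{1}{-56914 - \frac{73643}{98044}} = \frac{1}{- \frac{5580149859}{98044}} = - \frac{98044}{5580149859}$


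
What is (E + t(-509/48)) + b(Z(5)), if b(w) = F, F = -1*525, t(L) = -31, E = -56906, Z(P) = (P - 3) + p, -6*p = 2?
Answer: -57462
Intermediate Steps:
p = -⅓ (p = -⅙*2 = -⅓ ≈ -0.33333)
Z(P) = -10/3 + P (Z(P) = (P - 3) - ⅓ = (-3 + P) - ⅓ = -10/3 + P)
F = -525
b(w) = -525
(E + t(-509/48)) + b(Z(5)) = (-56906 - 31) - 525 = -56937 - 525 = -57462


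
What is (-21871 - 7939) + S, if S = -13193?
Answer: -43003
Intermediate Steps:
(-21871 - 7939) + S = (-21871 - 7939) - 13193 = -29810 - 13193 = -43003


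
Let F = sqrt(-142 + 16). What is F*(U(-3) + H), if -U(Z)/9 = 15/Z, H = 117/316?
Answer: 43011*I*sqrt(14)/316 ≈ 509.28*I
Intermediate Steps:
H = 117/316 (H = 117*(1/316) = 117/316 ≈ 0.37025)
U(Z) = -135/Z
F = 3*I*sqrt(14) (F = sqrt(-126) = 3*I*sqrt(14) ≈ 11.225*I)
F*(U(-3) + H) = (3*I*sqrt(14))*(-135/(-3) + 117/316) = (3*I*sqrt(14))*(-135*(-1/3) + 117/316) = (3*I*sqrt(14))*(45 + 117/316) = (3*I*sqrt(14))*(14337/316) = 43011*I*sqrt(14)/316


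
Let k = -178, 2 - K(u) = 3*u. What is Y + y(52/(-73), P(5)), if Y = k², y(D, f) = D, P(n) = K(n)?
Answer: 2312880/73 ≈ 31683.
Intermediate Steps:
K(u) = 2 - 3*u
P(n) = 2 - 3*n
Y = 31684 (Y = (-178)² = 31684)
Y + y(52/(-73), P(5)) = 31684 + 52/(-73) = 31684 + 52*(-1/73) = 31684 - 52/73 = 2312880/73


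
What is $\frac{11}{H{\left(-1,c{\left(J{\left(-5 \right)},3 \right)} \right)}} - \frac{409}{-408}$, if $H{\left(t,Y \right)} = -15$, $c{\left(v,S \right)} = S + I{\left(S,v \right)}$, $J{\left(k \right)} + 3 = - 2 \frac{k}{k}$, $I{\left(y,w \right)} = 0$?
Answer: $\frac{183}{680} \approx 0.26912$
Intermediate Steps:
$J{\left(k \right)} = -5$ ($J{\left(k \right)} = -3 - 2 \frac{k}{k} = -3 - 2 = -5$)
$c{\left(v,S \right)} = S$ ($c{\left(v,S \right)} = S + 0 = S$)
$\frac{11}{H{\left(-1,c{\left(J{\left(-5 \right)},3 \right)} \right)}} - \frac{409}{-408} = \frac{11}{-15} - \frac{409}{-408} = 11 \left(- \frac{1}{15}\right) - - \frac{409}{408} = - \frac{11}{15} + \frac{409}{408} = \frac{183}{680}$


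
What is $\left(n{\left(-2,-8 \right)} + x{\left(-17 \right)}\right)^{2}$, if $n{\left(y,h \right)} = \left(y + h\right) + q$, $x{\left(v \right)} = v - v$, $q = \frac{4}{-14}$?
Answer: $\frac{5184}{49} \approx 105.8$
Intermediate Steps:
$q = - \frac{2}{7}$ ($q = 4 \left(- \frac{1}{14}\right) = - \frac{2}{7} \approx -0.28571$)
$x{\left(v \right)} = 0$
$n{\left(y,h \right)} = - \frac{2}{7} + h + y$ ($n{\left(y,h \right)} = \left(y + h\right) - \frac{2}{7} = \left(h + y\right) - \frac{2}{7} = - \frac{2}{7} + h + y$)
$\left(n{\left(-2,-8 \right)} + x{\left(-17 \right)}\right)^{2} = \left(\left(- \frac{2}{7} - 8 - 2\right) + 0\right)^{2} = \left(- \frac{72}{7} + 0\right)^{2} = \left(- \frac{72}{7}\right)^{2} = \frac{5184}{49}$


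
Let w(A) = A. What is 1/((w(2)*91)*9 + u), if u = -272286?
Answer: -1/270648 ≈ -3.6948e-6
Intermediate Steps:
1/((w(2)*91)*9 + u) = 1/((2*91)*9 - 272286) = 1/(182*9 - 272286) = 1/(1638 - 272286) = 1/(-270648) = -1/270648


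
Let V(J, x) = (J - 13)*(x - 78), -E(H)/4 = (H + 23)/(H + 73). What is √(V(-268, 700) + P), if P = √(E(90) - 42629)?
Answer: √(-4643782958 + 163*I*√1132683577)/163 ≈ 0.24694 + 418.07*I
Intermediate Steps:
E(H) = -4*(23 + H)/(73 + H) (E(H) = -4*(H + 23)/(H + 73) = -4*(23 + H)/(73 + H))
V(J, x) = (-78 + x)*(-13 + J) (V(J, x) = (-13 + J)*(-78 + x) = (-78 + x)*(-13 + J))
P = I*√1132683577/163 (P = √(4*(-23 - 1*90)/(73 + 90) - 42629) = √(4*(-23 - 90)/163 - 42629) = √(4*(1/163)*(-113) - 42629) = √(-452/163 - 42629) = √(-6948979/163) = I*√1132683577/163 ≈ 206.47*I)
√(V(-268, 700) + P) = √((1014 - 78*(-268) - 13*700 - 268*700) + I*√1132683577/163) = √((1014 + 20904 - 9100 - 187600) + I*√1132683577/163) = √(-174782 + I*√1132683577/163)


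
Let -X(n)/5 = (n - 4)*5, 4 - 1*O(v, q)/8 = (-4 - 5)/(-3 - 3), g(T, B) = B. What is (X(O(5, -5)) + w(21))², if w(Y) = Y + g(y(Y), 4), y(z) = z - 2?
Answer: 140625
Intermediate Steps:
y(z) = -2 + z
O(v, q) = 20 (O(v, q) = 32 - 8*(-4 - 5)/(-3 - 3) = 32 - (-72)/(-6) = 32 - (-72)*(-1)/6 = 32 - 8*3/2 = 32 - 12 = 20)
X(n) = 100 - 25*n (X(n) = -5*(n - 4)*5 = -5*(-4 + n)*5 = -5*(-20 + 5*n) = 100 - 25*n)
w(Y) = 4 + Y (w(Y) = Y + 4 = 4 + Y)
(X(O(5, -5)) + w(21))² = ((100 - 25*20) + (4 + 21))² = ((100 - 500) + 25)² = (-400 + 25)² = (-375)² = 140625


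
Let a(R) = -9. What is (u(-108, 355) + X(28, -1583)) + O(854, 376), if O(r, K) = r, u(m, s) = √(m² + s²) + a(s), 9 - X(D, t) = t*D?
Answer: 45178 + √137689 ≈ 45549.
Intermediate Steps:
X(D, t) = 9 - D*t (X(D, t) = 9 - t*D = 9 - D*t)
u(m, s) = -9 + √(m² + s²) (u(m, s) = √(m² + s²) - 9 = -9 + √(m² + s²))
(u(-108, 355) + X(28, -1583)) + O(854, 376) = ((-9 + √((-108)² + 355²)) + (9 - 1*28*(-1583))) + 854 = ((-9 + √(11664 + 126025)) + (9 + 44324)) + 854 = ((-9 + √137689) + 44333) + 854 = (44324 + √137689) + 854 = 45178 + √137689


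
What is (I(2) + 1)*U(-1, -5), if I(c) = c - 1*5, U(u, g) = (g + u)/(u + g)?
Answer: -2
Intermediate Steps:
U(u, g) = 1 (U(u, g) = (g + u)/(g + u) = 1)
I(c) = -5 + c (I(c) = c - 5 = -5 + c)
(I(2) + 1)*U(-1, -5) = ((-5 + 2) + 1)*1 = (-3 + 1)*1 = -2*1 = -2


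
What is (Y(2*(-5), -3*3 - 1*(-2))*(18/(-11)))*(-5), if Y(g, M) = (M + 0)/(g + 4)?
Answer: 105/11 ≈ 9.5455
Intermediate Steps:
Y(g, M) = M/(4 + g)
(Y(2*(-5), -3*3 - 1*(-2))*(18/(-11)))*(-5) = (((-3*3 - 1*(-2))/(4 + 2*(-5)))*(18/(-11)))*(-5) = (((-9 + 2)/(4 - 10))*(18*(-1/11)))*(-5) = (-7/(-6)*(-18/11))*(-5) = (-7*(-1/6)*(-18/11))*(-5) = ((7/6)*(-18/11))*(-5) = -21/11*(-5) = 105/11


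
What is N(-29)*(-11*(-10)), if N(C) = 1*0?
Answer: 0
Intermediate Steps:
N(C) = 0
N(-29)*(-11*(-10)) = 0*(-11*(-10)) = 0*110 = 0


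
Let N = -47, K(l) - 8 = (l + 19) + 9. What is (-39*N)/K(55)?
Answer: 141/7 ≈ 20.143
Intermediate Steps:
K(l) = 36 + l (K(l) = 8 + ((l + 19) + 9) = 8 + ((19 + l) + 9) = 8 + (28 + l) = 36 + l)
(-39*N)/K(55) = (-39*(-47))/(36 + 55) = 1833/91 = 1833*(1/91) = 141/7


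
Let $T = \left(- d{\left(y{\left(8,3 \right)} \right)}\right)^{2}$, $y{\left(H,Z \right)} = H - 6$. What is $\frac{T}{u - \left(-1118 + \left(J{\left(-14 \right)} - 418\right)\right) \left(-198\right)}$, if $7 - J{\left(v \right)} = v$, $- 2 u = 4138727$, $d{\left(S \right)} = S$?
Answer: $- \frac{8}{4738667} \approx -1.6882 \cdot 10^{-6}$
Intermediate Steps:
$y{\left(H,Z \right)} = -6 + H$ ($y{\left(H,Z \right)} = H - 6 = -6 + H$)
$u = - \frac{4138727}{2}$ ($u = \left(- \frac{1}{2}\right) 4138727 = - \frac{4138727}{2} \approx -2.0694 \cdot 10^{6}$)
$J{\left(v \right)} = 7 - v$
$T = 4$ ($T = \left(- (-6 + 8)\right)^{2} = \left(\left(-1\right) 2\right)^{2} = \left(-2\right)^{2} = 4$)
$\frac{T}{u - \left(-1118 + \left(J{\left(-14 \right)} - 418\right)\right) \left(-198\right)} = \frac{4}{- \frac{4138727}{2} - \left(-1118 + \left(\left(7 - -14\right) - 418\right)\right) \left(-198\right)} = \frac{4}{- \frac{4138727}{2} - \left(-1118 + \left(\left(7 + 14\right) - 418\right)\right) \left(-198\right)} = \frac{4}{- \frac{4138727}{2} - \left(-1118 + \left(21 - 418\right)\right) \left(-198\right)} = \frac{4}{- \frac{4138727}{2} - \left(-1118 - 397\right) \left(-198\right)} = \frac{4}{- \frac{4138727}{2} - \left(-1515\right) \left(-198\right)} = \frac{4}{- \frac{4138727}{2} - 299970} = \frac{4}{- \frac{4738667}{2}} = 4 \left(- \frac{2}{4738667}\right) = - \frac{8}{4738667}$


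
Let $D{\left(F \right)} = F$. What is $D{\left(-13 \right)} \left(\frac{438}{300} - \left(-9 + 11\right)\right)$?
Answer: $\frac{351}{50} \approx 7.02$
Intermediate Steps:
$D{\left(-13 \right)} \left(\frac{438}{300} - \left(-9 + 11\right)\right) = - 13 \left(\frac{438}{300} - \left(-9 + 11\right)\right) = - 13 \left(438 \cdot \frac{1}{300} - 2\right) = - 13 \left(\frac{73}{50} - 2\right) = \left(-13\right) \left(- \frac{27}{50}\right) = \frac{351}{50}$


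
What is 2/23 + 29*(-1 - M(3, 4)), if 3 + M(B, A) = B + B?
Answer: -2666/23 ≈ -115.91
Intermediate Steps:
M(B, A) = -3 + 2*B (M(B, A) = -3 + (B + B) = -3 + 2*B)
2/23 + 29*(-1 - M(3, 4)) = 2/23 + 29*(-1 - (-3 + 2*3)) = 2*(1/23) + 29*(-1 - (-3 + 6)) = 2/23 + 29*(-1 - 1*3) = 2/23 + 29*(-1 - 3) = 2/23 + 29*(-4) = 2/23 - 116 = -2666/23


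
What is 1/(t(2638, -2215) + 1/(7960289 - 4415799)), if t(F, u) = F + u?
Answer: 3544490/1499319271 ≈ 0.0023641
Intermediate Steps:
1/(t(2638, -2215) + 1/(7960289 - 4415799)) = 1/((2638 - 2215) + 1/(7960289 - 4415799)) = 1/(423 + 1/3544490) = 1/(1499319271/3544490) = 3544490/1499319271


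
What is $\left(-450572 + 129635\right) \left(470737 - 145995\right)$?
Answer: $-104221723254$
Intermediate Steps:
$\left(-450572 + 129635\right) \left(470737 - 145995\right) = - 320937 \left(470737 + \left(-180083 + 34088\right)\right) = - 320937 \left(470737 - 145995\right) = \left(-320937\right) 324742 = -104221723254$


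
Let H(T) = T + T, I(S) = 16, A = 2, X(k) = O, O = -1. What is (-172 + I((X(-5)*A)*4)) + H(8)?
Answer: -140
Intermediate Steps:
X(k) = -1
H(T) = 2*T
(-172 + I((X(-5)*A)*4)) + H(8) = (-172 + 16) + 2*8 = -156 + 16 = -140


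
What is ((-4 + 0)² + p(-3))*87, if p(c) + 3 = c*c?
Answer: 1914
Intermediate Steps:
p(c) = -3 + c² (p(c) = -3 + c*c = -3 + c²)
((-4 + 0)² + p(-3))*87 = ((-4 + 0)² + (-3 + (-3)²))*87 = ((-4)² + (-3 + 9))*87 = (16 + 6)*87 = 22*87 = 1914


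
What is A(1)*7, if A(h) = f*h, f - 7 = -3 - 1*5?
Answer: -7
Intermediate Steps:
f = -1 (f = 7 + (-3 - 1*5) = 7 + (-3 - 5) = 7 - 8 = -1)
A(h) = -h
A(1)*7 = -1*1*7 = -1*7 = -7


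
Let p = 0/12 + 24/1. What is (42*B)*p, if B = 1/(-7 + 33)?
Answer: 504/13 ≈ 38.769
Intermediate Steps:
B = 1/26 ≈ 0.038462
p = 24 (p = 0*(1/12) + 24*1 = 0 + 24 = 24)
(42*B)*p = (42*(1/26))*24 = (21/13)*24 = 504/13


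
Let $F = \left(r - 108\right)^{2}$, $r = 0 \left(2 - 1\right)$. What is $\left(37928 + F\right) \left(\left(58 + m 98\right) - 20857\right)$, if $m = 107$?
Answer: $-511442296$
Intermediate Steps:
$r = 0$ ($r = 0 \cdot 1 = 0$)
$F = 11664$ ($F = \left(0 - 108\right)^{2} = \left(-108\right)^{2} = 11664$)
$\left(37928 + F\right) \left(\left(58 + m 98\right) - 20857\right) = \left(37928 + 11664\right) \left(\left(58 + 107 \cdot 98\right) - 20857\right) = 49592 \left(\left(58 + 10486\right) - 20857\right) = 49592 \left(10544 - 20857\right) = 49592 \left(-10313\right) = -511442296$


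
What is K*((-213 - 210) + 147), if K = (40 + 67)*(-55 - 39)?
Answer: 2776008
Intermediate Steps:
K = -10058 (K = 107*(-94) = -10058)
K*((-213 - 210) + 147) = -10058*((-213 - 210) + 147) = -10058*(-423 + 147) = -10058*(-276) = 2776008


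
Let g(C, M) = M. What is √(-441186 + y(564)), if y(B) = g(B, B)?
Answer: 3*I*√48958 ≈ 663.79*I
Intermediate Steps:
y(B) = B
√(-441186 + y(564)) = √(-441186 + 564) = √(-440622) = 3*I*√48958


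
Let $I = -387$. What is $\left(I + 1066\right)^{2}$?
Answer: $461041$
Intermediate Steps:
$\left(I + 1066\right)^{2} = \left(-387 + 1066\right)^{2} = 679^{2} = 461041$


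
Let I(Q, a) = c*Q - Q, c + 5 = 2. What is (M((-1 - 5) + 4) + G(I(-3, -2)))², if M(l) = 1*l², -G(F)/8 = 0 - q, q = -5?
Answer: 1296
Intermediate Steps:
c = -3 (c = -5 + 2 = -3)
I(Q, a) = -4*Q (I(Q, a) = -3*Q - Q = -4*Q)
G(F) = -40 (G(F) = -8*(0 - 1*(-5)) = -8*(0 + 5) = -8*5 = -40)
M(l) = l²
(M((-1 - 5) + 4) + G(I(-3, -2)))² = (((-1 - 5) + 4)² - 40)² = ((-6 + 4)² - 40)² = ((-2)² - 40)² = (4 - 40)² = (-36)² = 1296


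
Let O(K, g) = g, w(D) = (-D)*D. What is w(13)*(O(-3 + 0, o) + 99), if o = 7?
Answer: -17914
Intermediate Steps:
w(D) = -D²
w(13)*(O(-3 + 0, o) + 99) = (-1*13²)*(7 + 99) = -1*169*106 = -169*106 = -17914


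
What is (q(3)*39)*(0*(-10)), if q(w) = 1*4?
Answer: 0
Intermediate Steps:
q(w) = 4
(q(3)*39)*(0*(-10)) = (4*39)*(0*(-10)) = 156*0 = 0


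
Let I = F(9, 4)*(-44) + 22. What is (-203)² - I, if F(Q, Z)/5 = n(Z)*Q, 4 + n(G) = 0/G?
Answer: 33267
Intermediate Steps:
n(G) = -4 (n(G) = -4 + 0/G = -4 + 0 = -4)
F(Q, Z) = -20*Q (F(Q, Z) = 5*(-4*Q) = -20*Q)
I = 7942 (I = -20*9*(-44) + 22 = -180*(-44) + 22 = 7920 + 22 = 7942)
(-203)² - I = (-203)² - 1*7942 = 41209 - 7942 = 33267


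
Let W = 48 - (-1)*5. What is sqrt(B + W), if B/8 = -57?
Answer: I*sqrt(403) ≈ 20.075*I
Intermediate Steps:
B = -456 (B = 8*(-57) = -456)
W = 53 (W = 48 - 1*(-5) = 48 + 5 = 53)
sqrt(B + W) = sqrt(-456 + 53) = sqrt(-403) = I*sqrt(403)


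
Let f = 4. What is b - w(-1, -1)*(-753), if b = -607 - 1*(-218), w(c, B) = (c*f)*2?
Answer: -6413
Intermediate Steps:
w(c, B) = 8*c (w(c, B) = (c*4)*2 = (4*c)*2 = 8*c)
b = -389 (b = -607 + 218 = -389)
b - w(-1, -1)*(-753) = -389 - 8*(-1)*(-753) = -389 - (-8)*(-753) = -389 - 1*6024 = -389 - 6024 = -6413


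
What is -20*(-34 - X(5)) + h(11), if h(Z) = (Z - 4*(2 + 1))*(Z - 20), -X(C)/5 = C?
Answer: 189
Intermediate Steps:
X(C) = -5*C
h(Z) = (-20 + Z)*(-12 + Z) (h(Z) = (Z - 4*3)*(-20 + Z) = (Z - 12)*(-20 + Z) = (-12 + Z)*(-20 + Z) = (-20 + Z)*(-12 + Z))
-20*(-34 - X(5)) + h(11) = -20*(-34 - (-5)*5) + (240 + 11² - 32*11) = -20*(-34 - 1*(-25)) + (240 + 121 - 352) = -20*(-34 + 25) + 9 = -20*(-9) + 9 = 180 + 9 = 189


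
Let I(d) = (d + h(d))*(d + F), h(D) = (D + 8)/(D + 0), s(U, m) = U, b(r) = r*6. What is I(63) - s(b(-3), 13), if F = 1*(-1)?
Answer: 251614/63 ≈ 3993.9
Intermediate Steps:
b(r) = 6*r
F = -1
h(D) = (8 + D)/D
I(d) = (-1 + d)*(d + (8 + d)/d) (I(d) = (d + (8 + d)/d)*(d - 1) = (d + (8 + d)/d)*(-1 + d) = (-1 + d)*(d + (8 + d)/d))
I(63) - s(b(-3), 13) = (7 + 63**2 - 8/63) - 6*(-3) = (7 + 3969 - 8*1/63) - 1*(-18) = (7 + 3969 - 8/63) + 18 = 250480/63 + 18 = 251614/63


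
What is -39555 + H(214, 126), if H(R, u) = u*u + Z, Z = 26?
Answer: -23653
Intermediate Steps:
H(R, u) = 26 + u² (H(R, u) = u*u + 26 = u² + 26 = 26 + u²)
-39555 + H(214, 126) = -39555 + (26 + 126²) = -39555 + (26 + 15876) = -39555 + 15902 = -23653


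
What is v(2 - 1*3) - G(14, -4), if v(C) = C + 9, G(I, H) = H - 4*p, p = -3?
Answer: 0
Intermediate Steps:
G(I, H) = 12 + H (G(I, H) = H - 4*(-3) = H + 12 = 12 + H)
v(C) = 9 + C
v(2 - 1*3) - G(14, -4) = (9 + (2 - 1*3)) - (12 - 4) = (9 + (2 - 3)) - 1*8 = (9 - 1) - 8 = 8 - 8 = 0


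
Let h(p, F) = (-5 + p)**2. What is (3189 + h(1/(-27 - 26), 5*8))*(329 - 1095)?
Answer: -6915951262/2809 ≈ -2.4621e+6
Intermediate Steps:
(3189 + h(1/(-27 - 26), 5*8))*(329 - 1095) = (3189 + (-5 + 1/(-27 - 26))**2)*(329 - 1095) = (3189 + (-5 + 1/(-53))**2)*(-766) = (3189 + (-5 - 1/53)**2)*(-766) = (3189 + (-266/53)**2)*(-766) = (3189 + 70756/2809)*(-766) = (9028657/2809)*(-766) = -6915951262/2809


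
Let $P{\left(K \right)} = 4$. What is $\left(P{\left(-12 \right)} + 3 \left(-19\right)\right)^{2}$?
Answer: $2809$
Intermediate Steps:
$\left(P{\left(-12 \right)} + 3 \left(-19\right)\right)^{2} = \left(4 + 3 \left(-19\right)\right)^{2} = \left(4 - 57\right)^{2} = \left(-53\right)^{2} = 2809$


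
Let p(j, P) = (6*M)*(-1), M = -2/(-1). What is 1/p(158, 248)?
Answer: -1/12 ≈ -0.083333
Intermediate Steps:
M = 2 (M = -2*(-1) = 2)
p(j, P) = -12 (p(j, P) = (6*2)*(-1) = 12*(-1) = -12)
1/p(158, 248) = 1/(-12) = -1/12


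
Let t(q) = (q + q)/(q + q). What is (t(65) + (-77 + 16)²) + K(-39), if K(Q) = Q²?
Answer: 5243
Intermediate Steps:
t(q) = 1 (t(q) = (2*q)/((2*q)) = (2*q)*(1/(2*q)) = 1)
(t(65) + (-77 + 16)²) + K(-39) = (1 + (-77 + 16)²) + (-39)² = (1 + (-61)²) + 1521 = (1 + 3721) + 1521 = 3722 + 1521 = 5243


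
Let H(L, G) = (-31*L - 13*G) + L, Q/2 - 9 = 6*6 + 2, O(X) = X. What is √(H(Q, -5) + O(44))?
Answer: I*√2711 ≈ 52.067*I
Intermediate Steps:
Q = 94 (Q = 18 + 2*(6*6 + 2) = 18 + 2*(36 + 2) = 18 + 2*38 = 18 + 76 = 94)
H(L, G) = -30*L - 13*G
√(H(Q, -5) + O(44)) = √((-30*94 - 13*(-5)) + 44) = √((-2820 + 65) + 44) = √(-2755 + 44) = √(-2711) = I*√2711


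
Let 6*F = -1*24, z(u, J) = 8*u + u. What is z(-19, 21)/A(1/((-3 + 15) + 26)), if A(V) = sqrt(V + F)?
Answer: 171*I*sqrt(5738)/151 ≈ 85.783*I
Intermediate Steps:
z(u, J) = 9*u
F = -4 (F = (-1*24)/6 = (1/6)*(-24) = -4)
A(V) = sqrt(-4 + V) (A(V) = sqrt(V - 4) = sqrt(-4 + V))
z(-19, 21)/A(1/((-3 + 15) + 26)) = (9*(-19))/(sqrt(-4 + 1/((-3 + 15) + 26))) = -171/sqrt(-4 + 1/(12 + 26)) = -171/sqrt(-4 + 1/38) = -171*(-I*sqrt(5738)/151) = -(-171)*I*sqrt(5738)/151 = 171*I*sqrt(5738)/151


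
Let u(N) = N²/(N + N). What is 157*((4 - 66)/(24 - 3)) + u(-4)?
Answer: -9776/21 ≈ -465.52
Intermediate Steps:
u(N) = N/2 (u(N) = N²/((2*N)) = (1/(2*N))*N² = N/2)
157*((4 - 66)/(24 - 3)) + u(-4) = 157*((4 - 66)/(24 - 3)) + (½)*(-4) = 157*(-62/21) - 2 = -9734/21 - 2 = -9776/21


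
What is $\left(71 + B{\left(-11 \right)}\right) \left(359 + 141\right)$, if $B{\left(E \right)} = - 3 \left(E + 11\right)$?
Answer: $35500$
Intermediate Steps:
$B{\left(E \right)} = -33 - 3 E$ ($B{\left(E \right)} = - 3 \left(11 + E\right) = -33 - 3 E$)
$\left(71 + B{\left(-11 \right)}\right) \left(359 + 141\right) = \left(71 - 0\right) \left(359 + 141\right) = \left(71 + \left(-33 + 33\right)\right) 500 = \left(71 + 0\right) 500 = 71 \cdot 500 = 35500$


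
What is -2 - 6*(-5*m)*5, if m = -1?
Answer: -152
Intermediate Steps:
-2 - 6*(-5*m)*5 = -2 - 6*(-5*(-1))*5 = -2 - 30*5 = -2 - 6*25 = -2 - 150 = -152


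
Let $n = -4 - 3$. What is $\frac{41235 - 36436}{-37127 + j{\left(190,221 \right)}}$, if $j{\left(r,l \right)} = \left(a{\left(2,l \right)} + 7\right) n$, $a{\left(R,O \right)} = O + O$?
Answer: $- \frac{4799}{40270} \approx -0.11917$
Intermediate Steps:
$a{\left(R,O \right)} = 2 O$
$n = -7$ ($n = -4 - 3 = -7$)
$j{\left(r,l \right)} = -49 - 14 l$ ($j{\left(r,l \right)} = \left(2 l + 7\right) \left(-7\right) = \left(7 + 2 l\right) \left(-7\right) = -49 - 14 l$)
$\frac{41235 - 36436}{-37127 + j{\left(190,221 \right)}} = \frac{41235 - 36436}{-37127 - 3143} = \frac{4799}{-37127 - 3143} = \frac{4799}{-40270} = 4799 \left(- \frac{1}{40270}\right) = - \frac{4799}{40270}$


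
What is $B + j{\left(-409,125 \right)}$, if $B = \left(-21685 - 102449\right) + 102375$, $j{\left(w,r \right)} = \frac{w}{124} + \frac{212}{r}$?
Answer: $- \frac{337289337}{15500} \approx -21761.0$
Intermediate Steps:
$j{\left(w,r \right)} = \frac{212}{r} + \frac{w}{124}$ ($j{\left(w,r \right)} = w \frac{1}{124} + \frac{212}{r} = \frac{w}{124} + \frac{212}{r} = \frac{212}{r} + \frac{w}{124}$)
$B = -21759$ ($B = -124134 + 102375 = -21759$)
$B + j{\left(-409,125 \right)} = -21759 + \left(\frac{212}{125} + \frac{1}{124} \left(-409\right)\right) = -21759 + \left(212 \cdot \frac{1}{125} - \frac{409}{124}\right) = -21759 + \left(\frac{212}{125} - \frac{409}{124}\right) = -21759 - \frac{24837}{15500} = - \frac{337289337}{15500}$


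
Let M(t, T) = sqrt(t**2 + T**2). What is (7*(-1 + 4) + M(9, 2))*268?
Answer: 5628 + 268*sqrt(85) ≈ 8098.8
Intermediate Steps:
M(t, T) = sqrt(T**2 + t**2)
(7*(-1 + 4) + M(9, 2))*268 = (7*(-1 + 4) + sqrt(2**2 + 9**2))*268 = (7*3 + sqrt(4 + 81))*268 = (21 + sqrt(85))*268 = 5628 + 268*sqrt(85)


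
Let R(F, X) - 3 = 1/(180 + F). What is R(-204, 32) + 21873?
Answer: 525023/24 ≈ 21876.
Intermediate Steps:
R(F, X) = 3 + 1/(180 + F)
R(-204, 32) + 21873 = (541 + 3*(-204))/(180 - 204) + 21873 = (541 - 612)/(-24) + 21873 = -1/24*(-71) + 21873 = 71/24 + 21873 = 525023/24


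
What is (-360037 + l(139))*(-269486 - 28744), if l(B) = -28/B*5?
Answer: 14925004749090/139 ≈ 1.0737e+11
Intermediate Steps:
l(B) = -140/B (l(B) = -28/B*5 = -140/B)
(-360037 + l(139))*(-269486 - 28744) = (-360037 - 140/139)*(-269486 - 28744) = (-360037 - 140*1/139)*(-298230) = (-360037 - 140/139)*(-298230) = -50045283/139*(-298230) = 14925004749090/139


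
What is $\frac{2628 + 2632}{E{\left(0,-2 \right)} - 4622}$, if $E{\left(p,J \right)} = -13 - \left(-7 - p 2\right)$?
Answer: $- \frac{1315}{1157} \approx -1.1366$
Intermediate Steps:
$E{\left(p,J \right)} = -6 + 2 p$ ($E{\left(p,J \right)} = -13 - \left(-7 - 2 p\right) = -13 + \left(7 + 2 p\right) = -6 + 2 p$)
$\frac{2628 + 2632}{E{\left(0,-2 \right)} - 4622} = \frac{2628 + 2632}{\left(-6 + 2 \cdot 0\right) - 4622} = \frac{5260}{\left(-6 + 0\right) - 4622} = \frac{5260}{-6 - 4622} = \frac{5260}{-4628} = 5260 \left(- \frac{1}{4628}\right) = - \frac{1315}{1157}$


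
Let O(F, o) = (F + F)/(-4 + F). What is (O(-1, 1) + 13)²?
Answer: 4489/25 ≈ 179.56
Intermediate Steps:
O(F, o) = 2*F/(-4 + F) (O(F, o) = (2*F)/(-4 + F) = 2*F/(-4 + F))
(O(-1, 1) + 13)² = (2*(-1)/(-4 - 1) + 13)² = (2*(-1)/(-5) + 13)² = (2*(-1)*(-⅕) + 13)² = (⅖ + 13)² = (67/5)² = 4489/25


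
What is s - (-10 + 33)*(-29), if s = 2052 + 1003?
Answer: 3722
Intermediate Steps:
s = 3055
s - (-10 + 33)*(-29) = 3055 - (-10 + 33)*(-29) = 3055 - 23*(-29) = 3055 - 1*(-667) = 3055 + 667 = 3722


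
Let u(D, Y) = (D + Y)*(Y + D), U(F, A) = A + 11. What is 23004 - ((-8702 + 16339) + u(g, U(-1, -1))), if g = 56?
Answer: 11011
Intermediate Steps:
U(F, A) = 11 + A
u(D, Y) = (D + Y)**2 (u(D, Y) = (D + Y)*(D + Y) = (D + Y)**2)
23004 - ((-8702 + 16339) + u(g, U(-1, -1))) = 23004 - ((-8702 + 16339) + (56 + (11 - 1))**2) = 23004 - (7637 + (56 + 10)**2) = 23004 - (7637 + 66**2) = 23004 - (7637 + 4356) = 23004 - 1*11993 = 23004 - 11993 = 11011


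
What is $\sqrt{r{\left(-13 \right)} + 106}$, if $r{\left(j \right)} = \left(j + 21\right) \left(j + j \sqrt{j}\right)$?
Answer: $\sqrt{2 - 104 i \sqrt{13}} \approx 13.729 - 13.656 i$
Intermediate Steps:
$r{\left(j \right)} = \left(21 + j\right) \left(j + j^{\frac{3}{2}}\right)$
$\sqrt{r{\left(-13 \right)} + 106} = \sqrt{\left(\left(-13\right)^{2} + \left(-13\right)^{\frac{5}{2}} + 21 \left(-13\right) + 21 \left(-13\right)^{\frac{3}{2}}\right) + 106} = \sqrt{\left(169 + 169 i \sqrt{13} - 273 + 21 \left(- 13 i \sqrt{13}\right)\right) + 106} = \sqrt{\left(169 + 169 i \sqrt{13} - 273 - 273 i \sqrt{13}\right) + 106} = \sqrt{\left(-104 - 104 i \sqrt{13}\right) + 106} = \sqrt{2 - 104 i \sqrt{13}}$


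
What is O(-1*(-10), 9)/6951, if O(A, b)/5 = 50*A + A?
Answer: 850/2317 ≈ 0.36685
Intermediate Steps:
O(A, b) = 255*A (O(A, b) = 5*(50*A + A) = 5*(51*A) = 255*A)
O(-1*(-10), 9)/6951 = (255*(-1*(-10)))/6951 = (255*10)*(1/6951) = 2550*(1/6951) = 850/2317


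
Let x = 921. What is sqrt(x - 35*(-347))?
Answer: sqrt(13066) ≈ 114.31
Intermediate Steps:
sqrt(x - 35*(-347)) = sqrt(921 - 35*(-347)) = sqrt(921 + 12145) = sqrt(13066)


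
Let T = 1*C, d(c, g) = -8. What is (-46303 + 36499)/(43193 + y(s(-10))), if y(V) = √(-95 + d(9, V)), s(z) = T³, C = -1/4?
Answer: -105866043/466408838 + 2451*I*√103/466408838 ≈ -0.22698 + 5.3333e-5*I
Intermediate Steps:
C = -¼ (C = -1*¼ = -¼ ≈ -0.25000)
T = -¼ (T = 1*(-¼) = -¼ ≈ -0.25000)
s(z) = -1/64 (s(z) = (-¼)³ = -1/64)
y(V) = I*√103 (y(V) = √(-95 - 8) = √(-103) = I*√103)
(-46303 + 36499)/(43193 + y(s(-10))) = (-46303 + 36499)/(43193 + I*√103) = -9804/(43193 + I*√103)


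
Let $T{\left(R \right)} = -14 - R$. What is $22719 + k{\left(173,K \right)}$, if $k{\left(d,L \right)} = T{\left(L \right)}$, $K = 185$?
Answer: $22520$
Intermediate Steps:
$k{\left(d,L \right)} = -14 - L$
$22719 + k{\left(173,K \right)} = 22719 - 199 = 22520$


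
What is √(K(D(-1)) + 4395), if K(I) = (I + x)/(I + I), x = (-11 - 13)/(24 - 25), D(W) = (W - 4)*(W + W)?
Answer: √439670/10 ≈ 66.308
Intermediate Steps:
D(W) = 2*W*(-4 + W) (D(W) = (-4 + W)*(2*W) = 2*W*(-4 + W))
x = 24 (x = -24/(-1) = -24*(-1) = 24)
K(I) = (24 + I)/(2*I) (K(I) = (I + 24)/(I + I) = (24 + I)/((2*I)) = (24 + I)*(1/(2*I)) = (24 + I)/(2*I))
√(K(D(-1)) + 4395) = √((24 + 2*(-1)*(-4 - 1))/(2*((2*(-1)*(-4 - 1)))) + 4395) = √((24 + 2*(-1)*(-5))/(2*((2*(-1)*(-5)))) + 4395) = √((½)*(24 + 10)/10 + 4395) = √((½)*(⅒)*34 + 4395) = √(17/10 + 4395) = √(43967/10) = √439670/10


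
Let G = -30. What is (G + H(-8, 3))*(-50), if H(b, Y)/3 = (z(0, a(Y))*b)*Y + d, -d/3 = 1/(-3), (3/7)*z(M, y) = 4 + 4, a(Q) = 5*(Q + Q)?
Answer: 68550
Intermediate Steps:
a(Q) = 10*Q (a(Q) = 5*(2*Q) = 10*Q)
z(M, y) = 56/3 (z(M, y) = 7*(4 + 4)/3 = (7/3)*8 = 56/3)
d = 1 (d = -3/(-3) = -3*(-⅓) = 1)
H(b, Y) = 3 + 56*Y*b (H(b, Y) = 3*((56*b/3)*Y + 1) = 3*(56*Y*b/3 + 1) = 3*(1 + 56*Y*b/3) = 3 + 56*Y*b)
(G + H(-8, 3))*(-50) = (-30 + (3 + 56*3*(-8)))*(-50) = (-30 + (3 - 1344))*(-50) = (-30 - 1341)*(-50) = -1371*(-50) = 68550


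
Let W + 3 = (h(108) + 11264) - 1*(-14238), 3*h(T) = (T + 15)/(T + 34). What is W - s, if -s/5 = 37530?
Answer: 30267199/142 ≈ 2.1315e+5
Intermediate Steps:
s = -187650 (s = -5*37530 = -187650)
h(T) = (15 + T)/(3*(34 + T)) (h(T) = ((T + 15)/(T + 34))/3 = ((15 + T)/(34 + T))/3 = (15 + T)/(3*(34 + T)))
W = 3620899/142 (W = -3 + (((15 + 108)/(3*(34 + 108)) + 11264) - 1*(-14238)) = -3 + (((1/3)*123/142 + 11264) + 14238) = -3 + (((1/3)*(1/142)*123 + 11264) + 14238) = -3 + ((41/142 + 11264) + 14238) = -3 + (1599529/142 + 14238) = -3 + 3621325/142 = 3620899/142 ≈ 25499.)
W - s = 3620899/142 - 1*(-187650) = 3620899/142 + 187650 = 30267199/142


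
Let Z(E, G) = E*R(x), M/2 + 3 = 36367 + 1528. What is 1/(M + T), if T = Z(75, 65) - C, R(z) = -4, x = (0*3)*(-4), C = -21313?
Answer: 1/96797 ≈ 1.0331e-5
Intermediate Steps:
x = 0 (x = 0*(-4) = 0)
M = 75784 (M = -6 + 2*(36367 + 1528) = -6 + 2*37895 = -6 + 75790 = 75784)
Z(E, G) = -4*E (Z(E, G) = E*(-4) = -4*E)
T = 21013 (T = -4*75 - 1*(-21313) = -300 + 21313 = 21013)
1/(M + T) = 1/(75784 + 21013) = 1/96797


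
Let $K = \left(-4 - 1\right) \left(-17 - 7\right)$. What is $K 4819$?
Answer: $578280$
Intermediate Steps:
$K = 120$ ($K = \left(-5\right) \left(-24\right) = 120$)
$K 4819 = 120 \cdot 4819 = 578280$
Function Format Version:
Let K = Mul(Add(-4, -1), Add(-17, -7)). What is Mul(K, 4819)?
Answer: 578280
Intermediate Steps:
K = 120 (K = Mul(-5, -24) = 120)
Mul(K, 4819) = Mul(120, 4819) = 578280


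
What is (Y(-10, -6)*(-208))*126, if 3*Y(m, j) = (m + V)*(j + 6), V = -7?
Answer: 0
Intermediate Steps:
Y(m, j) = (-7 + m)*(6 + j)/3 (Y(m, j) = ((m - 7)*(j + 6))/3 = ((-7 + m)*(6 + j))/3 = (-7 + m)*(6 + j)/3)
(Y(-10, -6)*(-208))*126 = ((-14 + 2*(-10) - 7/3*(-6) + (⅓)*(-6)*(-10))*(-208))*126 = ((-14 - 20 + 14 + 20)*(-208))*126 = (0*(-208))*126 = 0*126 = 0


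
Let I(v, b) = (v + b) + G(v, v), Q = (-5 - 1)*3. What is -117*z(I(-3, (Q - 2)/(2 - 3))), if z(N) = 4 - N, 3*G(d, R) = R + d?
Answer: 1287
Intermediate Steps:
Q = -18 (Q = -6*3 = -18)
G(d, R) = R/3 + d/3 (G(d, R) = (R + d)/3 = R/3 + d/3)
I(v, b) = b + 5*v/3 (I(v, b) = (v + b) + (v/3 + v/3) = (b + v) + 2*v/3 = b + 5*v/3)
-117*z(I(-3, (Q - 2)/(2 - 3))) = -117*(4 - ((-18 - 2)/(2 - 3) + (5/3)*(-3))) = -117*(4 - (-20/(-1) - 5)) = -117*(4 - (-20*(-1) - 5)) = -117*(4 - (20 - 5)) = -117*(4 - 1*15) = -117*(4 - 15) = -117*(-11) = 1287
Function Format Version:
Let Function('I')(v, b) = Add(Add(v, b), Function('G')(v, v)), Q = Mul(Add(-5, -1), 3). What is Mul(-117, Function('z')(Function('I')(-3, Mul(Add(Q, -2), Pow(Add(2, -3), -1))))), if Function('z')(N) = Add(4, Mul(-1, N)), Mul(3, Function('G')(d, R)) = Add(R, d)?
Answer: 1287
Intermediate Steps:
Q = -18 (Q = Mul(-6, 3) = -18)
Function('G')(d, R) = Add(Mul(Rational(1, 3), R), Mul(Rational(1, 3), d)) (Function('G')(d, R) = Mul(Rational(1, 3), Add(R, d)) = Add(Mul(Rational(1, 3), R), Mul(Rational(1, 3), d)))
Function('I')(v, b) = Add(b, Mul(Rational(5, 3), v)) (Function('I')(v, b) = Add(Add(v, b), Add(Mul(Rational(1, 3), v), Mul(Rational(1, 3), v))) = Add(Add(b, v), Mul(Rational(2, 3), v)) = Add(b, Mul(Rational(5, 3), v)))
Mul(-117, Function('z')(Function('I')(-3, Mul(Add(Q, -2), Pow(Add(2, -3), -1))))) = Mul(-117, Add(4, Mul(-1, Add(Mul(Add(-18, -2), Pow(Add(2, -3), -1)), Mul(Rational(5, 3), -3))))) = Mul(-117, Add(4, Mul(-1, Add(Mul(-20, Pow(-1, -1)), -5)))) = Mul(-117, Add(4, Mul(-1, Add(Mul(-20, -1), -5)))) = Mul(-117, Add(4, Mul(-1, Add(20, -5)))) = Mul(-117, Add(4, Mul(-1, 15))) = Mul(-117, Add(4, -15)) = Mul(-117, -11) = 1287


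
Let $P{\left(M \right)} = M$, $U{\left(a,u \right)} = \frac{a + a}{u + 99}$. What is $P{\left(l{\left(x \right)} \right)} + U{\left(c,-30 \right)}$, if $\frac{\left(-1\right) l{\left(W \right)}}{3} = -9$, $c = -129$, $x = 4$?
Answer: $\frac{535}{23} \approx 23.261$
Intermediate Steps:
$l{\left(W \right)} = 27$ ($l{\left(W \right)} = \left(-3\right) \left(-9\right) = 27$)
$U{\left(a,u \right)} = \frac{2 a}{99 + u}$
$P{\left(l{\left(x \right)} \right)} + U{\left(c,-30 \right)} = 27 + 2 \left(-129\right) \frac{1}{99 - 30} = 27 + 2 \left(-129\right) \frac{1}{69} = 27 - \frac{86}{23} = \frac{535}{23}$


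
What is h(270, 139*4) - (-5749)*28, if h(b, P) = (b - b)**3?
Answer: 160972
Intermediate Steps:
h(b, P) = 0 (h(b, P) = 0**3 = 0)
h(270, 139*4) - (-5749)*28 = 0 - (-5749)*28 = 0 - 1*(-160972) = 0 + 160972 = 160972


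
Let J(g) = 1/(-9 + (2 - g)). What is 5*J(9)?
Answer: -5/16 ≈ -0.31250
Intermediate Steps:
J(g) = 1/(-7 - g)
5*J(9) = 5*(-1/(7 + 9)) = 5*(-1/16) = -5/16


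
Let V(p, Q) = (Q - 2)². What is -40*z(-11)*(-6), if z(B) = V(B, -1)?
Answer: 2160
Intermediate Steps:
V(p, Q) = (-2 + Q)²
z(B) = 9 (z(B) = (-2 - 1)² = (-3)² = 9)
-40*z(-11)*(-6) = -40*9*(-6) = -360*(-6) = 2160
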